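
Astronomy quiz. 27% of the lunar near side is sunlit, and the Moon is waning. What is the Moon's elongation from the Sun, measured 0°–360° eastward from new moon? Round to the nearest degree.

297°

cos θ = 1 − 2f = 0.460, giving a principal value of 62.6°.
Since the Moon is past full (waning), take the reflex angle: θ = 360° − 62.6° = 297.4°.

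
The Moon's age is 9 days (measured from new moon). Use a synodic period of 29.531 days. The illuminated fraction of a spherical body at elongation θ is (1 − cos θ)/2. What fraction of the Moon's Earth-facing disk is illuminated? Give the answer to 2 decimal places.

0.67

Elongation θ = 360° × 9/29.531 ≈ 109.7°.
With cos θ = (-0.337), the lit fraction is (1 − (-0.337))/2 ≈ 0.669.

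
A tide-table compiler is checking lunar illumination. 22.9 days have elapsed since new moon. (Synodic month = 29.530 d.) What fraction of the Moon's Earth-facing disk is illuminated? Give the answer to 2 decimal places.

The Moon has covered 22.9/29.530 of its cycle, so θ ≈ 360° × 22.9/29.530 = 279.2°.
Illuminated fraction = (1 − cos 279.2°)/2 = (1 − 0.159)/2 ≈ 0.420.

0.42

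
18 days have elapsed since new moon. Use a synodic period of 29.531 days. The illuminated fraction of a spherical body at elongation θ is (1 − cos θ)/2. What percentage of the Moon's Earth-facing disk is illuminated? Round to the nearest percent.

89%

Elongation θ = 360° × 18/29.531 ≈ 219.4°.
Illuminated fraction = (1 − cos 219.4°)/2 = (1 − (-0.772))/2 ≈ 0.886, so 89%.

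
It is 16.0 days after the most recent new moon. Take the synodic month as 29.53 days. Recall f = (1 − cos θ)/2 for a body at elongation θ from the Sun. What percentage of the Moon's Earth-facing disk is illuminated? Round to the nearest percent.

Elongation θ = 360° × 16.0/29.53 ≈ 195.1°.
With cos θ = (-0.966), the lit fraction is (1 − (-0.966))/2 ≈ 0.983, so 98%.

98%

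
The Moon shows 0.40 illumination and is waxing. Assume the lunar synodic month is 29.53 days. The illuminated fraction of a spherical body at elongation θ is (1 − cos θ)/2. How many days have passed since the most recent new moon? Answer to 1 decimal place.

6.4 days

From f = (1 − cos θ)/2: cos θ = 1 − 2×0.40 = 0.200; arccos → 78.5°.
Before full moon the principal value applies: θ = 78.5°.
Age = 29.53 × 78.5°/360° ≈ 6.44 days.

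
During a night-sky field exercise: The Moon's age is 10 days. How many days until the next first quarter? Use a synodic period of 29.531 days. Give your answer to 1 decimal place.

First quarter is 0.25 of the way through the cycle: age 0.25 × 29.531 = 7.383 d.
This lunation's first quarter (7.383 d) has passed, so add one period: 36.914 − 10 = 26.914 days.

26.9 days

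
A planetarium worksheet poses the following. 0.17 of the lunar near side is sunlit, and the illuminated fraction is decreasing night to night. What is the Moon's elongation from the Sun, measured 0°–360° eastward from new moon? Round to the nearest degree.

311°

cos θ = 1 − 2f = 0.660, giving a principal value of 48.7°.
Since the Moon is past full (waning), take the reflex angle: θ = 360° − 48.7° = 311.3°.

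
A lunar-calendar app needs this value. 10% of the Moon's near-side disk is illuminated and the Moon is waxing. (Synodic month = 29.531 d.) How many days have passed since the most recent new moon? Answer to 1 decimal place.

From f = (1 − cos θ)/2: cos θ = 1 − 2×0.10 = 0.800; arccos → 36.9°.
Before full moon the principal value applies: θ = 36.9°.
That fraction of the synodic month is 36.9/360 × 29.531 d ≈ 3.02 d.

3.0 days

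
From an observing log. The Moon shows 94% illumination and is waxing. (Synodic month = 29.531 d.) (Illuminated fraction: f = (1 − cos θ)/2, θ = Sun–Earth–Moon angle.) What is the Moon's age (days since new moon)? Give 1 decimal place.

From f = (1 − cos θ)/2: cos θ = 1 − 2×0.94 = -0.880; arccos → 151.6°.
The Moon is waxing (0°–180°), so θ = 151.6° directly.
Age = 29.531 × 151.6°/360° ≈ 12.44 days.

12.4 days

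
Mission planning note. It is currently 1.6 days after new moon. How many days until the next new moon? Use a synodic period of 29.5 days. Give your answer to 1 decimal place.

One full lunation from the last new moon is 29.5 d; remaining = 29.5 − 1.6 = 27.900 d.

27.9 days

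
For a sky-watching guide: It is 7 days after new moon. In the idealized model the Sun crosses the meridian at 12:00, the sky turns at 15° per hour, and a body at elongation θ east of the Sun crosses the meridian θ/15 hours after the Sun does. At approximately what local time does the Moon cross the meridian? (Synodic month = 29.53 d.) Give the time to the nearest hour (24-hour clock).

The Moon has covered 7/29.53 of its cycle, so θ ≈ 360° × 7/29.53 = 85.3°.
The Moon trails the Sun by θ/15 = 85.3/15 ≈ 5.69 hours.
12:00 + 5.69 h ≈ 17:41 → 18:00 to the nearest hour.

18:00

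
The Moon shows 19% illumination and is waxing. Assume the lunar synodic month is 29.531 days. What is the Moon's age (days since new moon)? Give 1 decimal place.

4.2 days

Invert f = (1 − cos θ)/2 to get cos θ = 1 − 2(0.19) = 0.620, hence θ₀ = arccos 0.620 = 51.7°.
Before full moon the principal value applies: θ = 51.7°.
That fraction of the synodic month is 51.7/360 × 29.531 d ≈ 4.24 d.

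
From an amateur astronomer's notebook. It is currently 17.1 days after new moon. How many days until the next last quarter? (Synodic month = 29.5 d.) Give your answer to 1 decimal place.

5.0 days

Last quarter occurs at elongation 270°, i.e. at age 29.5 × 270/360 = 22.125 d.
That is 22.125 − 17.1 = 5.025 days ahead.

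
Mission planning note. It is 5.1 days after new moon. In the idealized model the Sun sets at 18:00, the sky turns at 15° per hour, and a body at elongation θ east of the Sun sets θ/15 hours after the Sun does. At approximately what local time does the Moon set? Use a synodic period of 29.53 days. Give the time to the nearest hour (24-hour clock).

22:00

Elongation θ = 360° × 5.1/29.53 ≈ 62.2°.
At 15° of sky rotation per hour, 62.2° corresponds to a 4.14 h lag.
18:00 + 4.14 h ≈ 22:09 → 22:00 to the nearest hour.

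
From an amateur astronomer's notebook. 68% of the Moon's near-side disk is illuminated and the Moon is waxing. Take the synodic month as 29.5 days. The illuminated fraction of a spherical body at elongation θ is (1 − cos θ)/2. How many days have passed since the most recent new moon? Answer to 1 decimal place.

9.1 days

Invert f = (1 − cos θ)/2 to get cos θ = 1 − 2(0.68) = -0.360, hence θ₀ = arccos -0.360 = 111.1°.
Waxing ⇒ before full, so θ = 111.1°.
At 360°/29.5 d per day, 111.1° corresponds to 9.10 days.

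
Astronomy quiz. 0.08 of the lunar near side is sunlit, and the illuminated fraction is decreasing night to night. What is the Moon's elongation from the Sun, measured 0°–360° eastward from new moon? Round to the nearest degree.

Invert f = (1 − cos θ)/2 to get cos θ = 1 − 2(0.08) = 0.840, hence θ₀ = arccos 0.840 = 32.9°.
Since the Moon is past full (waning), take the reflex angle: θ = 360° − 32.9° = 327.1°.

327°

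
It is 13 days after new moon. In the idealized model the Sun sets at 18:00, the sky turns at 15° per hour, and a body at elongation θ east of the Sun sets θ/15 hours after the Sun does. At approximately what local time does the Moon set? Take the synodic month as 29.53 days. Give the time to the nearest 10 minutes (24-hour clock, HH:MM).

04:30

Phase angle: θ = 360°·(13 d)/(29.53 d) = 158.5°.
At 15° of sky rotation per hour, 158.5° corresponds to a 10.57 h lag.
18:00 + 10.566 h ≈ 04:34 → 04:30 to the nearest ten minutes.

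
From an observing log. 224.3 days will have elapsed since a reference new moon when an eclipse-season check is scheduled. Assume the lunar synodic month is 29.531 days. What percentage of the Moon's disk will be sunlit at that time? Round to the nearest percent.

91%

224.3/29.531 = 7.595 lunations, so 7 complete cycles and 17.58 d into the next.
Elongation θ = 360° × 17.58/29.531 ≈ 214.3°.
cos 214.3° = (-0.826), so f = (1 − (-0.826))/2 = 0.913, so 91%.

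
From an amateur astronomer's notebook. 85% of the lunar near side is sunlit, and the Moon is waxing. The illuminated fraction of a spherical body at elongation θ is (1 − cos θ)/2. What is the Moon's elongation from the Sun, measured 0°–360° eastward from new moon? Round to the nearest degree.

Invert f = (1 − cos θ)/2 to get cos θ = 1 − 2(0.85) = -0.700, hence θ₀ = arccos -0.700 = 134.4°.
Before full moon the principal value applies: θ = 134.4°.

134°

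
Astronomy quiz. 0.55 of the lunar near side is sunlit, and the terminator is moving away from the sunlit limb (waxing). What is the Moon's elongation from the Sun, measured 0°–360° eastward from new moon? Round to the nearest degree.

96°

Invert f = (1 − cos θ)/2 to get cos θ = 1 − 2(0.55) = -0.100, hence θ₀ = arccos -0.100 = 95.7°.
Waxing ⇒ before full, so θ = 95.7°.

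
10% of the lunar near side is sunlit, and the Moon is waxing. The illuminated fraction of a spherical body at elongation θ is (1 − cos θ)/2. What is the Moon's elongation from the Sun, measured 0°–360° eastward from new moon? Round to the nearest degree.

Invert f = (1 − cos θ)/2 to get cos θ = 1 − 2(0.10) = 0.800, hence θ₀ = arccos 0.800 = 36.9°.
Before full moon the principal value applies: θ = 36.9°.

37°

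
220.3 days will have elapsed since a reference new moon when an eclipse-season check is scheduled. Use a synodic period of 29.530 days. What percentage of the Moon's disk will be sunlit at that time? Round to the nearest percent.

98%

220.3/29.530 = 7.460 lunations, so 7 complete cycles and 13.59 d into the next.
The Moon has covered 13.59/29.530 of its cycle, so θ ≈ 360° × 13.59/29.530 = 165.7°.
Illuminated fraction = (1 − cos 165.7°)/2 = (1 − (-0.969))/2 ≈ 0.984, so 98%.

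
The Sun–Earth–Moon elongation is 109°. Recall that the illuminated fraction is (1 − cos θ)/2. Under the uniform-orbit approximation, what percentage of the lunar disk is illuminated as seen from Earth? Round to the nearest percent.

f = (1 − cos 109°)/2 = (1 − (-0.326))/2 ≈ 0.663, i.e. 66%.

66%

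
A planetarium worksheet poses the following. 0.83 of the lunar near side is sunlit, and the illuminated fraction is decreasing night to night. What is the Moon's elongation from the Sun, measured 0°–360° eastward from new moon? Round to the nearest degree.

229°

Invert f = (1 − cos θ)/2 to get cos θ = 1 − 2(0.83) = -0.660, hence θ₀ = arccos -0.660 = 131.3°.
Since the Moon is past full (waning), take the reflex angle: θ = 360° − 131.3° = 228.7°.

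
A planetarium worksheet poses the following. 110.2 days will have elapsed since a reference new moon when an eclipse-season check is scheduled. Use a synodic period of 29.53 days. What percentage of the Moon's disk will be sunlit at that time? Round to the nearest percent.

56%

110.2/29.53 = 3.732 lunations, so 3 complete cycles and 21.61 d into the next.
Elongation θ = 360° × 21.61/29.53 ≈ 263.4°.
With cos θ = (-0.114), the lit fraction is (1 − (-0.114))/2 ≈ 0.557, so 56%.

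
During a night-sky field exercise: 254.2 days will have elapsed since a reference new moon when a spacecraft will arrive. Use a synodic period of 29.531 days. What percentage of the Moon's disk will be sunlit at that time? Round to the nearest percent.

Reduce mod P: 254.2 − 8×29.531 = 17.95 d into the current lunation.
Phase angle: θ = 360°·(17.95 d)/(29.531 d) = 218.8°.
With cos θ = (-0.779), the lit fraction is (1 − (-0.779))/2 ≈ 0.889, so 89%.

89%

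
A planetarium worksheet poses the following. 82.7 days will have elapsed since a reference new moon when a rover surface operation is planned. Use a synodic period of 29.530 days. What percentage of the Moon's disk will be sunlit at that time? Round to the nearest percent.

34%

82.7/29.530 = 2.801 lunations, so 2 complete cycles and 23.64 d into the next.
The Moon has covered 23.64/29.530 of its cycle, so θ ≈ 360° × 23.64/29.530 = 288.2°.
cos 288.2° = 0.312, so f = (1 − 0.312)/2 = 0.344, so 34%.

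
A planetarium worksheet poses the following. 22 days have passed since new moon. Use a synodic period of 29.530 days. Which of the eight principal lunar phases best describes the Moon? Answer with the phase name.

θ ≈ 360° × 22/29.530 = 268°, which falls in the last quarter sector.

last quarter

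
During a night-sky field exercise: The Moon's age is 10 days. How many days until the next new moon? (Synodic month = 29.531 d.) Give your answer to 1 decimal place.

One full lunation from the last new moon is 29.531 d; remaining = 29.531 − 10 = 19.531 d.

19.5 days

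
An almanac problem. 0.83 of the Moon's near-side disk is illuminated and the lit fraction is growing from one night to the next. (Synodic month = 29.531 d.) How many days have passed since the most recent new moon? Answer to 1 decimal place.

cos θ = 1 − 2f = -0.660, giving a principal value of 131.3°.
The Moon is waxing (0°–180°), so θ = 131.3° directly.
Age = 29.531 × 131.3°/360° ≈ 10.77 days.

10.8 days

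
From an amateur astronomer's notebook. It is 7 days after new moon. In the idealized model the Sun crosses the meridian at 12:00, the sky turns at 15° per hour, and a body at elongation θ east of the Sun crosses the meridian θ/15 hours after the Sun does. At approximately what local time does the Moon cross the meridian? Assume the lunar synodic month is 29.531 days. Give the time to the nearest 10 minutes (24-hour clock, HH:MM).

Phase angle: θ = 360°·(7 d)/(29.531 d) = 85.3°.
At 15° of sky rotation per hour, 85.3° corresponds to a 5.69 h lag.
12:00 + 5.689 h ≈ 17:41 → 17:40 to the nearest ten minutes.

17:40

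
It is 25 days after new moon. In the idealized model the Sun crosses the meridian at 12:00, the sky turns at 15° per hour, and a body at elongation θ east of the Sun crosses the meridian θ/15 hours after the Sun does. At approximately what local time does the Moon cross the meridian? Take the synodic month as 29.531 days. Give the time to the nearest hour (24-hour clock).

08:00

Phase angle: θ = 360°·(25 d)/(29.531 d) = 304.8°.
The Moon trails the Sun by θ/15 = 304.8/15 ≈ 20.32 hours.
12:00 + 20.32 h ≈ 08:19 → 08:00 to the nearest hour.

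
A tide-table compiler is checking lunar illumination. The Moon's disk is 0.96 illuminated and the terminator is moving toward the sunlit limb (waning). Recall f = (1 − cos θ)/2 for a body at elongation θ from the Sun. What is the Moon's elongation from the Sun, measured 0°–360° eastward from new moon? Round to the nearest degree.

Invert f = (1 − cos θ)/2 to get cos θ = 1 − 2(0.96) = -0.920, hence θ₀ = arccos -0.920 = 156.9°.
A waning Moon lies in 180°–360°, so θ = 360° − 156.9° = 203.1°.

203°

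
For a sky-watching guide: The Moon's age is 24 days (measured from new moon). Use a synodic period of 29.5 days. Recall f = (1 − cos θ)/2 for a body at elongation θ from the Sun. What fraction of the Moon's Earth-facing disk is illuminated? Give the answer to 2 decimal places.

0.31

The Moon has covered 24/29.5 of its cycle, so θ ≈ 360° × 24/29.5 = 292.9°.
cos 292.9° = 0.389, so f = (1 − 0.389)/2 = 0.306.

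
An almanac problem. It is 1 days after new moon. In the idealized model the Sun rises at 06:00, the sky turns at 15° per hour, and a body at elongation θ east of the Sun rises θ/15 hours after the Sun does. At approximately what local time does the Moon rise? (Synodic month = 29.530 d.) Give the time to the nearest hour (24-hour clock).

Phase angle: θ = 360°·(1 d)/(29.530 d) = 12.2°.
The Moon trails the Sun by θ/15 = 12.2/15 ≈ 0.81 hours.
06:00 + 0.81 h ≈ 06:49 → 07:00 to the nearest hour.

07:00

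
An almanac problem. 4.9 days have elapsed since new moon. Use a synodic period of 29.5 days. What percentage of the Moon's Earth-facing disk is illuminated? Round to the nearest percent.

The Moon has covered 4.9/29.5 of its cycle, so θ ≈ 360° × 4.9/29.5 = 59.8°.
With cos θ = 0.503, the lit fraction is (1 − 0.503)/2 ≈ 0.248, so 25%.

25%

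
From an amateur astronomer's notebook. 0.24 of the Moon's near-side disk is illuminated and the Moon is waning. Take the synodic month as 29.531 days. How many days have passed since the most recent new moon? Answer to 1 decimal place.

24.7 days

cos θ = 1 − 2f = 0.520, giving a principal value of 58.7°.
Since the Moon is past full (waning), take the reflex angle: θ = 360° − 58.7° = 301.3°.
Age = 29.531 × 301.3°/360° ≈ 24.72 days.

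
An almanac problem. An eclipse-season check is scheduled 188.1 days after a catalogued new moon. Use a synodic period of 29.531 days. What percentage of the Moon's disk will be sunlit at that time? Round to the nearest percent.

Reduce mod P: 188.1 − 6×29.531 = 10.91 d into the current lunation.
Phase angle: θ = 360°·(10.91 d)/(29.531 d) = 133.0°.
With cos θ = (-0.683), the lit fraction is (1 − (-0.683))/2 ≈ 0.841, so 84%.

84%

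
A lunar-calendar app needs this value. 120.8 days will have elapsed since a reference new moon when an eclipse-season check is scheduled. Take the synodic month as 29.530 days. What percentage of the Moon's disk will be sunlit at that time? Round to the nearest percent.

120.8 d spans 4 complete synodic months (4 × 29.530 = 118.12 d) plus 2.68 d.
Elongation θ = 360° × 2.68/29.530 ≈ 32.7°.
Illuminated fraction = (1 − cos 32.7°)/2 = (1 − 0.842)/2 ≈ 0.079, so 8%.

8%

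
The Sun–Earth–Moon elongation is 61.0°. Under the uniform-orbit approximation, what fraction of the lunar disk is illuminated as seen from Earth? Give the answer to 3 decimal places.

f = (1 − cos 61.0°)/2 = (1 − 0.485)/2 ≈ 0.258.

0.258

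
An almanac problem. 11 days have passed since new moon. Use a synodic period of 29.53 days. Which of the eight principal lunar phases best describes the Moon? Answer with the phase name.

waxing gibbous

At 11/29.53 of the cycle, θ ≈ 134° — the waxing gibbous range.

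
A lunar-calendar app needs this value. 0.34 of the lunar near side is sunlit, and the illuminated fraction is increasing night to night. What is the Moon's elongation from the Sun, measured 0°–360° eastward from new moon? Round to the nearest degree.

Invert f = (1 − cos θ)/2 to get cos θ = 1 − 2(0.34) = 0.320, hence θ₀ = arccos 0.320 = 71.3°.
Waxing ⇒ before full, so θ = 71.3°.

71°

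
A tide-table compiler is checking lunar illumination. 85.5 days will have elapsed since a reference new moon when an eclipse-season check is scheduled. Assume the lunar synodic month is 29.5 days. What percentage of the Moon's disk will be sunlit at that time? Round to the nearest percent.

Reduce mod P: 85.5 − 2×29.5 = 26.50 d into the current lunation.
Phase angle: θ = 360°·(26.50 d)/(29.5 d) = 323.4°.
cos 323.4° = 0.803, so f = (1 − 0.803)/2 = 0.099, so 10%.

10%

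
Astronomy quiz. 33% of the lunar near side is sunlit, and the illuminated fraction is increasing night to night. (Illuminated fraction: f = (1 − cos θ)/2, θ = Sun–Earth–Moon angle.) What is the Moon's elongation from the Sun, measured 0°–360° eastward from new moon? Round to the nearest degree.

70°

cos θ = 1 − 2f = 0.340, giving a principal value of 70.1°.
Waxing ⇒ before full, so θ = 70.1°.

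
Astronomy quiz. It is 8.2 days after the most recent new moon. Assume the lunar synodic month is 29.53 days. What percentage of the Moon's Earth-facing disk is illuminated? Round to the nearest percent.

59%

The Moon has covered 8.2/29.53 of its cycle, so θ ≈ 360° × 8.2/29.53 = 100.0°.
With cos θ = (-0.173), the lit fraction is (1 − (-0.173))/2 ≈ 0.587, so 59%.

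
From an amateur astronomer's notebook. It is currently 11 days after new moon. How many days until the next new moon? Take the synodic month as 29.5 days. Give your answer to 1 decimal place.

One full lunation from the last new moon is 29.5 d; remaining = 29.5 − 11 = 18.500 d.

18.5 days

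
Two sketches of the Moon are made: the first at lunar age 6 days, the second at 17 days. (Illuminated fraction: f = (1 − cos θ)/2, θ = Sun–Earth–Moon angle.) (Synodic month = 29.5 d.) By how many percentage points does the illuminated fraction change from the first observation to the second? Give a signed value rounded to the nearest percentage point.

+59 pp

θ₁ = 360° × 6/29.5 = 73.2°, f₁ = (1 − cos θ₁)/2 = 0.356.
θ₂ = 360° × 17/29.5 = 207.5°, f₂ = (1 − cos θ₂)/2 = 0.944.
Change = f₂ − f₁ = +0.588 → +59 percentage points.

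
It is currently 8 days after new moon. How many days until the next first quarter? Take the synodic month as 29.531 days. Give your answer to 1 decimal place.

28.9 days

First quarter is 0.25 of the way through the cycle: age 0.25 × 29.531 = 7.383 d.
This lunation's first quarter (7.383 d) has passed, so add one period: 36.914 − 8 = 28.914 days.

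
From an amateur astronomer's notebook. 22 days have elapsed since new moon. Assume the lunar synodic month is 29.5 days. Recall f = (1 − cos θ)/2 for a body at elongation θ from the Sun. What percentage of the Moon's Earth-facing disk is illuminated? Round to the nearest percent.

The Moon has covered 22/29.5 of its cycle, so θ ≈ 360° × 22/29.5 = 268.5°.
With cos θ = (-0.027), the lit fraction is (1 − (-0.027))/2 ≈ 0.513, so 51%.

51%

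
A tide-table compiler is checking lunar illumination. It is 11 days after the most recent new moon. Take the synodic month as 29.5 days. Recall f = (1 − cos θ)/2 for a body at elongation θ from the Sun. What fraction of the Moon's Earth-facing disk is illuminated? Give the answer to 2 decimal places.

The Moon has covered 11/29.5 of its cycle, so θ ≈ 360° × 11/29.5 = 134.2°.
cos 134.2° = (-0.698), so f = (1 − (-0.698))/2 = 0.849.

0.85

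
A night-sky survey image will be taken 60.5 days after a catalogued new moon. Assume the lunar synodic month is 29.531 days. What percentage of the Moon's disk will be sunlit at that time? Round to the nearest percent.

2%

60.5/29.531 = 2.049 lunations, so 2 complete cycles and 1.44 d into the next.
Elongation θ = 360° × 1.44/29.531 ≈ 17.5°.
With cos θ = 0.954, the lit fraction is (1 − 0.954)/2 ≈ 0.023, so 2%.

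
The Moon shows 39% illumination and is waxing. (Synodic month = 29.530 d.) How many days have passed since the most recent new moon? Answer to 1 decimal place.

cos θ = 1 − 2f = 0.220, giving a principal value of 77.3°.
Waxing ⇒ before full, so θ = 77.3°.
Age = 29.530 × 77.3°/360° ≈ 6.34 days.

6.3 days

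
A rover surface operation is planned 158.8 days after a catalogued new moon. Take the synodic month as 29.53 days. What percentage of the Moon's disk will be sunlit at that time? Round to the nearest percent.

158.8/29.53 = 5.378 lunations, so 5 complete cycles and 11.15 d into the next.
Elongation θ = 360° × 11.15/29.53 ≈ 135.9°.
With cos θ = (-0.718), the lit fraction is (1 − (-0.718))/2 ≈ 0.859, so 86%.

86%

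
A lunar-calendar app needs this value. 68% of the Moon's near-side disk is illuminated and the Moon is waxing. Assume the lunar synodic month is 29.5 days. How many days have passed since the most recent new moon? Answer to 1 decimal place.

Invert f = (1 − cos θ)/2 to get cos θ = 1 − 2(0.68) = -0.360, hence θ₀ = arccos -0.360 = 111.1°.
Waxing ⇒ before full, so θ = 111.1°.
At 360°/29.5 d per day, 111.1° corresponds to 9.10 days.

9.1 days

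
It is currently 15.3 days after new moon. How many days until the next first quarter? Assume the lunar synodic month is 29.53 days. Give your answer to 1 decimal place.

21.6 days

First quarter occurs at elongation 90°, i.e. at age 29.53 × 90/360 = 7.383 d.
Already past this cycle's first quarter; the next is at 7.383 + 29.53 = 36.913 d, so 36.913 − 15.3 = 21.613 days.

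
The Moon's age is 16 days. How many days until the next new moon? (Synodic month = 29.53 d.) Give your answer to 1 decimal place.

The next new moon completes the synodic month: 29.53 − 16 = 13.530 days.

13.5 days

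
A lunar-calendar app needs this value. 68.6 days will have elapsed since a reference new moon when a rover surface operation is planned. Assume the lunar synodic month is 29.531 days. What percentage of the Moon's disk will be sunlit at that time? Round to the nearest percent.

68.6/29.531 = 2.323 lunations, so 2 complete cycles and 9.54 d into the next.
Elongation θ = 360° × 9.54/29.531 ≈ 116.3°.
Illuminated fraction = (1 − cos 116.3°)/2 = (1 − (-0.443))/2 ≈ 0.721, so 72%.

72%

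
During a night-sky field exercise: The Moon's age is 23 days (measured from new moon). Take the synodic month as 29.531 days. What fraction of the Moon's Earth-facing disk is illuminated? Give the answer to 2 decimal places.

0.41

Elongation θ = 360° × 23/29.531 ≈ 280.4°.
Illuminated fraction = (1 − cos 280.4°)/2 = (1 − 0.180)/2 ≈ 0.410.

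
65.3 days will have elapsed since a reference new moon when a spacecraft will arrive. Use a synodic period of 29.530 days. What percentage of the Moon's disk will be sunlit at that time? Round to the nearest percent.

65.3/29.530 = 2.211 lunations, so 2 complete cycles and 6.24 d into the next.
The Moon has covered 6.24/29.530 of its cycle, so θ ≈ 360° × 6.24/29.530 = 76.1°.
cos 76.1° = 0.241, so f = (1 − 0.241)/2 = 0.380, so 38%.

38%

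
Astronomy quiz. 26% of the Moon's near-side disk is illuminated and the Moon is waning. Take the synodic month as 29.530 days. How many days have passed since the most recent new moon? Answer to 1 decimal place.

Invert f = (1 − cos θ)/2 to get cos θ = 1 − 2(0.26) = 0.480, hence θ₀ = arccos 0.480 = 61.3°.
Since the Moon is past full (waning), take the reflex angle: θ = 360° − 61.3° = 298.7°.
At 360°/29.530 d per day, 298.7° corresponds to 24.50 days.

24.5 days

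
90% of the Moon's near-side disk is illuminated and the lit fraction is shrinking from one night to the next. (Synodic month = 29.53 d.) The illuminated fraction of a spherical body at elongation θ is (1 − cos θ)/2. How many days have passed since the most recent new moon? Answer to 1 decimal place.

17.8 days

cos θ = 1 − 2f = -0.800, giving a principal value of 143.1°.
Since the Moon is past full (waning), take the reflex angle: θ = 360° − 143.1° = 216.9°.
At 360°/29.53 d per day, 216.9° corresponds to 17.79 days.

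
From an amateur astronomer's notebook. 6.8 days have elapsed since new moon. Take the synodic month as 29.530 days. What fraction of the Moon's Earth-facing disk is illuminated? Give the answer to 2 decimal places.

Elongation θ = 360° × 6.8/29.530 ≈ 82.9°.
With cos θ = 0.124, the lit fraction is (1 − 0.124)/2 ≈ 0.438.

0.44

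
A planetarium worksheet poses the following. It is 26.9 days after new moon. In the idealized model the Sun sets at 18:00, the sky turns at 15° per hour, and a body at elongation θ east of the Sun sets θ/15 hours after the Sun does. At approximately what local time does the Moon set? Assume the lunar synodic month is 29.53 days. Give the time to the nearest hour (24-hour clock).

The Moon has covered 26.9/29.53 of its cycle, so θ ≈ 360° × 26.9/29.53 = 327.9°.
The Moon trails the Sun by θ/15 = 327.9/15 ≈ 21.86 hours.
18:00 + 21.86 h ≈ 15:52 → 16:00 to the nearest hour.

16:00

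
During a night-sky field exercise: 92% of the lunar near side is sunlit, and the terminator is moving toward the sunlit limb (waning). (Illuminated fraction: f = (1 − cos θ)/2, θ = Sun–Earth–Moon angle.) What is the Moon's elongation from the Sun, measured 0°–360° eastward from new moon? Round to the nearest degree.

cos θ = 1 − 2f = -0.840, giving a principal value of 147.1°.
A waning Moon lies in 180°–360°, so θ = 360° − 147.1° = 212.9°.

213°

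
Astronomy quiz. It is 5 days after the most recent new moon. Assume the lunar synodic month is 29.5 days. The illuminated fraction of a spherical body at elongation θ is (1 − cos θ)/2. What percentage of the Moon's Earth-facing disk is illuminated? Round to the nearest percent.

26%

The Moon has covered 5/29.5 of its cycle, so θ ≈ 360° × 5/29.5 = 61.0°.
Illuminated fraction = (1 − cos 61.0°)/2 = (1 − 0.485)/2 ≈ 0.258, so 26%.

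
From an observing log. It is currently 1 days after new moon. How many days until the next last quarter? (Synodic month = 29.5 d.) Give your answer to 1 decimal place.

21.1 days

Last quarter occurs at elongation 270°, i.e. at age 29.5 × 270/360 = 22.125 d.
That is 22.125 − 1 = 21.125 days ahead.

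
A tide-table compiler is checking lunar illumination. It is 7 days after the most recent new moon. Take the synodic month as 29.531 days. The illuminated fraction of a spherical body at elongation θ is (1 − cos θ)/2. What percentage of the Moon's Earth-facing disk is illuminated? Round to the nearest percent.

46%

Phase angle: θ = 360°·(7 d)/(29.531 d) = 85.3°.
Illuminated fraction = (1 − cos 85.3°)/2 = (1 − 0.081)/2 ≈ 0.459, so 46%.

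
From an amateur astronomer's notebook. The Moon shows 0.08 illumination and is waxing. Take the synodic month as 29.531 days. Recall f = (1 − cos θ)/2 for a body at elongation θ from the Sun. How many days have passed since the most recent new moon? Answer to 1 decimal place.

From f = (1 − cos θ)/2: cos θ = 1 − 2×0.08 = 0.840; arccos → 32.9°.
Before full moon the principal value applies: θ = 32.9°.
That fraction of the synodic month is 32.9/360 × 29.531 d ≈ 2.70 d.

2.7 days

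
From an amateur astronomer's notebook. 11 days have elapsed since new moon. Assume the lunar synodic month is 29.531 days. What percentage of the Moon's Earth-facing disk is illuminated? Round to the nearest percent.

85%

Phase angle: θ = 360°·(11 d)/(29.531 d) = 134.1°.
cos 134.1° = (-0.696), so f = (1 − (-0.696))/2 = 0.848, so 85%.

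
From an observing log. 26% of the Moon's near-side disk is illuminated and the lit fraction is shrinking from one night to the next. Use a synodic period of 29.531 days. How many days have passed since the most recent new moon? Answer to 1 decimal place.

24.5 days

Invert f = (1 − cos θ)/2 to get cos θ = 1 − 2(0.26) = 0.480, hence θ₀ = arccos 0.480 = 61.3°.
A waning Moon lies in 180°–360°, so θ = 360° − 61.3° = 298.7°.
Age = 29.531 × 298.7°/360° ≈ 24.50 days.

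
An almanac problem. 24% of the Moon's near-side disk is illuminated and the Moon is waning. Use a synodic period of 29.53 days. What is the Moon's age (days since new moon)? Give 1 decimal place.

cos θ = 1 − 2f = 0.520, giving a principal value of 58.7°.
Waning ⇒ past full, so θ = 360° − 58.7° = 301.3°.
That fraction of the synodic month is 301.3/360 × 29.53 d ≈ 24.72 d.

24.7 days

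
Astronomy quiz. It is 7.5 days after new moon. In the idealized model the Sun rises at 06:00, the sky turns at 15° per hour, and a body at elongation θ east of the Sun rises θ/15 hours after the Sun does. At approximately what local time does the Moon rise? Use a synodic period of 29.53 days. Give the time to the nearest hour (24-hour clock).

12:00

Phase angle: θ = 360°·(7.5 d)/(29.53 d) = 91.4°.
At 15° of sky rotation per hour, 91.4° corresponds to a 6.10 h lag.
06:00 + 6.10 h ≈ 12:06 → 12:00 to the nearest hour.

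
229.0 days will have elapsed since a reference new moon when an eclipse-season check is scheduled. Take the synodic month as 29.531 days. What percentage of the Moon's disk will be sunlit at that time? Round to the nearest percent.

229.0/29.531 = 7.755 lunations, so 7 complete cycles and 22.28 d into the next.
Elongation θ = 360° × 22.28/29.531 ≈ 271.6°.
With cos θ = 0.029, the lit fraction is (1 − 0.029)/2 ≈ 0.486, so 49%.

49%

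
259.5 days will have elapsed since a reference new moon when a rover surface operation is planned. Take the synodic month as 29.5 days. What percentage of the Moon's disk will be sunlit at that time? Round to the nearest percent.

259.5 d spans 8 complete synodic months (8 × 29.5 = 236.00 d) plus 23.50 d.
Phase angle: θ = 360°·(23.50 d)/(29.5 d) = 286.8°.
With cos θ = 0.289, the lit fraction is (1 − 0.289)/2 ≈ 0.356, so 36%.

36%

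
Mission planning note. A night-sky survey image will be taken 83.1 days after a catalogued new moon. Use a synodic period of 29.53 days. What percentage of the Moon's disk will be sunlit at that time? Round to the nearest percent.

83.1/29.53 = 2.814 lunations, so 2 complete cycles and 24.04 d into the next.
Phase angle: θ = 360°·(24.04 d)/(29.53 d) = 293.1°.
With cos θ = 0.392, the lit fraction is (1 − 0.392)/2 ≈ 0.304, so 30%.

30%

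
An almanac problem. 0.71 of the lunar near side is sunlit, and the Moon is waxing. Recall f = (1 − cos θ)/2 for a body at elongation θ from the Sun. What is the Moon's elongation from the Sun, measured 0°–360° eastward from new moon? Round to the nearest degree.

From f = (1 − cos θ)/2: cos θ = 1 − 2×0.71 = -0.420; arccos → 114.8°.
Before full moon the principal value applies: θ = 114.8°.

115°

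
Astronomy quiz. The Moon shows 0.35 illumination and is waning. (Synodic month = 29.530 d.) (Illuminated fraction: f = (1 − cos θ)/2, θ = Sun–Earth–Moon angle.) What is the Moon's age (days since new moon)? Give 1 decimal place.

23.6 days

cos θ = 1 − 2f = 0.300, giving a principal value of 72.5°.
Since the Moon is past full (waning), take the reflex angle: θ = 360° − 72.5° = 287.5°.
Age = 29.530 × 287.5°/360° ≈ 23.58 days.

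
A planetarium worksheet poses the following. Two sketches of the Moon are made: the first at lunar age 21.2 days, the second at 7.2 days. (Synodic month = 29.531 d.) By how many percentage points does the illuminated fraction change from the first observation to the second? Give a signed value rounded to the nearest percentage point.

θ₁ = 360° × 21.2/29.531 = 258.4°, f₁ = (1 − cos θ₁)/2 = 0.600.
θ₂ = 360° × 7.2/29.531 = 87.8°, f₂ = (1 − cos θ₂)/2 = 0.481.
Change = f₂ − f₁ = -0.120 → -12 percentage points.

-12 pp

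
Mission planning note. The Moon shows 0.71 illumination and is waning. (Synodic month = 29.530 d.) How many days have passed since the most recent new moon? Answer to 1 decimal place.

20.1 days

cos θ = 1 − 2f = -0.420, giving a principal value of 114.8°.
Waning ⇒ past full, so θ = 360° − 114.8° = 245.2°.
That fraction of the synodic month is 245.2/360 × 29.530 d ≈ 20.11 d.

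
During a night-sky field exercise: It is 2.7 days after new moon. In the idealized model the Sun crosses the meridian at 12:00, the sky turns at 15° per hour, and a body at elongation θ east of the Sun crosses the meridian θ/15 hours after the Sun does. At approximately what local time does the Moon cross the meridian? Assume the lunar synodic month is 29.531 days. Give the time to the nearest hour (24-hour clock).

14:00

The Moon has covered 2.7/29.531 of its cycle, so θ ≈ 360° × 2.7/29.531 = 32.9°.
At 15° of sky rotation per hour, 32.9° corresponds to a 2.19 h lag.
12:00 + 2.19 h ≈ 14:12 → 14:00 to the nearest hour.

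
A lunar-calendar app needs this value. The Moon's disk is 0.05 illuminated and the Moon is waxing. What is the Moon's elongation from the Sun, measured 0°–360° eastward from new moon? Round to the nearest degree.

26°

Invert f = (1 − cos θ)/2 to get cos θ = 1 − 2(0.05) = 0.900, hence θ₀ = arccos 0.900 = 25.8°.
Waxing ⇒ before full, so θ = 25.8°.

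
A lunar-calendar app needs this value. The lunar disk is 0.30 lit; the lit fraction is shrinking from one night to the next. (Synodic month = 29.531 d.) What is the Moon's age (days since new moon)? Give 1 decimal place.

cos θ = 1 − 2f = 0.400, giving a principal value of 66.4°.
A waning Moon lies in 180°–360°, so θ = 360° − 66.4° = 293.6°.
At 360°/29.531 d per day, 293.6° corresponds to 24.08 days.

24.1 days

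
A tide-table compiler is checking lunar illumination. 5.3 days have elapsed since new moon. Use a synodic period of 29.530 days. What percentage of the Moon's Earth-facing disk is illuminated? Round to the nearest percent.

29%

Elongation θ = 360° × 5.3/29.530 ≈ 64.6°.
cos 64.6° = 0.429, so f = (1 − 0.429)/2 = 0.286, so 29%.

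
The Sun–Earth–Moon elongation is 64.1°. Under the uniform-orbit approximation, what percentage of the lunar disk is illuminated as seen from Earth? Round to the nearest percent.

28%

Half-versine of 64.1°: (1 − 0.437)/2 = 0.282, i.e. 28%.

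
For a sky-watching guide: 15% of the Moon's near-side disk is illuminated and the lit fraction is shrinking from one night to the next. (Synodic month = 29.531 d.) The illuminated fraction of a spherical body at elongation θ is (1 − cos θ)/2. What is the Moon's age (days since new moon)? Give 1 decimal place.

25.8 days

From f = (1 − cos θ)/2: cos θ = 1 − 2×0.15 = 0.700; arccos → 45.6°.
A waning Moon lies in 180°–360°, so θ = 360° − 45.6° = 314.4°.
At 360°/29.531 d per day, 314.4° corresponds to 25.79 days.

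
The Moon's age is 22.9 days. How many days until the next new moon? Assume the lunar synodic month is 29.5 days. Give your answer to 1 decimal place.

6.6 days

One full lunation from the last new moon is 29.5 d; remaining = 29.5 − 22.9 = 6.600 d.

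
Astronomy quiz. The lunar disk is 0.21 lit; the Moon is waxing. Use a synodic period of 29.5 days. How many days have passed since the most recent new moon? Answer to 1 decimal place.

4.5 days

cos θ = 1 − 2f = 0.580, giving a principal value of 54.5°.
Before full moon the principal value applies: θ = 54.5°.
That fraction of the synodic month is 54.5/360 × 29.5 d ≈ 4.47 d.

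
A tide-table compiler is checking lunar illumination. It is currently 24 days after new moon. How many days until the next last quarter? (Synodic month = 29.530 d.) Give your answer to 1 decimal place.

Last quarter occurs at elongation 270°, i.e. at age 29.530 × 270/360 = 22.148 d.
Already past this cycle's last quarter; the next is at 22.148 + 29.530 = 51.678 d, so 51.678 − 24 = 27.678 days.

27.7 days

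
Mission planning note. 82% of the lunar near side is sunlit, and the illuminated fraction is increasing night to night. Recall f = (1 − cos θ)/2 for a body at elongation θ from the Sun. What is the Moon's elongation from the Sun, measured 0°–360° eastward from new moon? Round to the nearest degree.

Invert f = (1 − cos θ)/2 to get cos θ = 1 − 2(0.82) = -0.640, hence θ₀ = arccos -0.640 = 129.8°.
The Moon is waxing (0°–180°), so θ = 129.8° directly.

130°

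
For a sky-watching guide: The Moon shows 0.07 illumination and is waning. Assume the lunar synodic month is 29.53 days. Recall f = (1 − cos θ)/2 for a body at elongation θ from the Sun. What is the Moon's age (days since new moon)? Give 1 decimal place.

cos θ = 1 − 2f = 0.860, giving a principal value of 30.7°.
Waning ⇒ past full, so θ = 360° − 30.7° = 329.3°.
That fraction of the synodic month is 329.3/360 × 29.53 d ≈ 27.01 d.

27.0 days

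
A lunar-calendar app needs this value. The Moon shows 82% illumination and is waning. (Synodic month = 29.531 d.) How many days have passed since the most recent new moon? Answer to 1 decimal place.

18.9 days

From f = (1 − cos θ)/2: cos θ = 1 − 2×0.82 = -0.640; arccos → 129.8°.
Waning ⇒ past full, so θ = 360° − 129.8° = 230.2°.
Age = 29.531 × 230.2°/360° ≈ 18.88 days.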